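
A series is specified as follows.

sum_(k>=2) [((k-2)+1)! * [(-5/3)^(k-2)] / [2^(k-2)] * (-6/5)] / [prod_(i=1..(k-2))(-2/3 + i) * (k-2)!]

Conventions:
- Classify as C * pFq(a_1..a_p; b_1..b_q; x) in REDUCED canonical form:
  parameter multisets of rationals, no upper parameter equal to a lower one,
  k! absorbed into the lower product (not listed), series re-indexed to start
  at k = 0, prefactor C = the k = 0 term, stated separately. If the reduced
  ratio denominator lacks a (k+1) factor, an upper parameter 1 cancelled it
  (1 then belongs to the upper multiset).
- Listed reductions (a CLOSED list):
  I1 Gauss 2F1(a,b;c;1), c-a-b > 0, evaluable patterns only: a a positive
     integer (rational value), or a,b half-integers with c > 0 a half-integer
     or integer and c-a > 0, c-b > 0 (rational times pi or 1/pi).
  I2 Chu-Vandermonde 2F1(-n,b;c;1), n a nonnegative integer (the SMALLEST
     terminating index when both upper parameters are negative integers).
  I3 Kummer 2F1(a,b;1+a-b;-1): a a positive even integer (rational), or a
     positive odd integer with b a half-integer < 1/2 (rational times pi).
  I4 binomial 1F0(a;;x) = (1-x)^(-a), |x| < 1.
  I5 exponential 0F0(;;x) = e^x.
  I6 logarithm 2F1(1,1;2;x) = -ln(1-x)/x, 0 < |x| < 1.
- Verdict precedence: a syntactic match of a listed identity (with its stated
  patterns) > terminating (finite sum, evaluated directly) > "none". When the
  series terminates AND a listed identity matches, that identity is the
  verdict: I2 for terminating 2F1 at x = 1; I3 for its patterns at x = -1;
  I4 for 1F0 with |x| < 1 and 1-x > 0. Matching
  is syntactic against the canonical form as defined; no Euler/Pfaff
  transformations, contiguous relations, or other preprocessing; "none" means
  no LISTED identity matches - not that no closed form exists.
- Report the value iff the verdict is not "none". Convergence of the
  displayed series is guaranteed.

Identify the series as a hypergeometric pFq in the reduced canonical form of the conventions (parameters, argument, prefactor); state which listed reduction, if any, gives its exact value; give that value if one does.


Prefactor -6/5, argument -5/6: 1F1 with upper {2} over lower {1/3}. Verdict: none - at argument -5/6 the multisets {2} ; {1/3} match no listed identity.

Structural cue: from the first term -6/5: the two k-th powers (prefactor -6/5) combine into one argument.
Step ratio: r(k) = (-5/6) * (k+2) / [(k+1/3) (k+1)] ; factor over Q: parameters, x = (-5/6), and C = -6/5.


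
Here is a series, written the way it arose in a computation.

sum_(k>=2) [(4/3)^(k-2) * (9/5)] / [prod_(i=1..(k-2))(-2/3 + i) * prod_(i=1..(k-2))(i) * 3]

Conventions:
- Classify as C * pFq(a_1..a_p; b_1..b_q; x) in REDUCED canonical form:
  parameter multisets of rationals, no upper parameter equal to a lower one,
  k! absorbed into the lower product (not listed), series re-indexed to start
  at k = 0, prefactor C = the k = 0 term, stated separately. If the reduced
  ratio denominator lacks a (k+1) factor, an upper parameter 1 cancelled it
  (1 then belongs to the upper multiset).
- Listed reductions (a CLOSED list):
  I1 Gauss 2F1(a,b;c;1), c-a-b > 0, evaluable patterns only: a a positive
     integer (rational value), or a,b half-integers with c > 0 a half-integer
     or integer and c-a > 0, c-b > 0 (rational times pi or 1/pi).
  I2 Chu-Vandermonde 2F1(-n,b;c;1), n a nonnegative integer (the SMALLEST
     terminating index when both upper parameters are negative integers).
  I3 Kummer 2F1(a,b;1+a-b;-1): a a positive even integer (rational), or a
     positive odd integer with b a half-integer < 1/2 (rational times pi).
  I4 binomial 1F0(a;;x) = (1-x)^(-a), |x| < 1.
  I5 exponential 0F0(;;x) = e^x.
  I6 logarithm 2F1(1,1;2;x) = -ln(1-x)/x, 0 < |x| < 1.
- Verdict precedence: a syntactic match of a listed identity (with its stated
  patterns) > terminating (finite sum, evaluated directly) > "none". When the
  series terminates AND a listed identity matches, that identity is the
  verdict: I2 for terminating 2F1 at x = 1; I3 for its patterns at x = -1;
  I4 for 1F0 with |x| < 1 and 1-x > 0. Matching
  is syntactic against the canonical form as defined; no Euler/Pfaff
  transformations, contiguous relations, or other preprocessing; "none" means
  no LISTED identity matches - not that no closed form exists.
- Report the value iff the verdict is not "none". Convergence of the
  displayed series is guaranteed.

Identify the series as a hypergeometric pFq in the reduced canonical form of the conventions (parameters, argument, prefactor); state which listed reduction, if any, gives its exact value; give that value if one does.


At argument 4/3: a 0F1 with upper {-}, lower {1/3}, scaled by C = 3/5. Verdict: none - at argument 4/3 the multisets {-} ; {1/3} match no listed identity.

The tell: with t_0 = 3/5, the lower running product (prefactor 3/5) is a rising factorial.
Ratio: r(k) = (4/3) * 1 / [(k+1/3) (k+1)] - poly over poly, x = (4/3) from leading terms; C = 3/5 at k = 0.


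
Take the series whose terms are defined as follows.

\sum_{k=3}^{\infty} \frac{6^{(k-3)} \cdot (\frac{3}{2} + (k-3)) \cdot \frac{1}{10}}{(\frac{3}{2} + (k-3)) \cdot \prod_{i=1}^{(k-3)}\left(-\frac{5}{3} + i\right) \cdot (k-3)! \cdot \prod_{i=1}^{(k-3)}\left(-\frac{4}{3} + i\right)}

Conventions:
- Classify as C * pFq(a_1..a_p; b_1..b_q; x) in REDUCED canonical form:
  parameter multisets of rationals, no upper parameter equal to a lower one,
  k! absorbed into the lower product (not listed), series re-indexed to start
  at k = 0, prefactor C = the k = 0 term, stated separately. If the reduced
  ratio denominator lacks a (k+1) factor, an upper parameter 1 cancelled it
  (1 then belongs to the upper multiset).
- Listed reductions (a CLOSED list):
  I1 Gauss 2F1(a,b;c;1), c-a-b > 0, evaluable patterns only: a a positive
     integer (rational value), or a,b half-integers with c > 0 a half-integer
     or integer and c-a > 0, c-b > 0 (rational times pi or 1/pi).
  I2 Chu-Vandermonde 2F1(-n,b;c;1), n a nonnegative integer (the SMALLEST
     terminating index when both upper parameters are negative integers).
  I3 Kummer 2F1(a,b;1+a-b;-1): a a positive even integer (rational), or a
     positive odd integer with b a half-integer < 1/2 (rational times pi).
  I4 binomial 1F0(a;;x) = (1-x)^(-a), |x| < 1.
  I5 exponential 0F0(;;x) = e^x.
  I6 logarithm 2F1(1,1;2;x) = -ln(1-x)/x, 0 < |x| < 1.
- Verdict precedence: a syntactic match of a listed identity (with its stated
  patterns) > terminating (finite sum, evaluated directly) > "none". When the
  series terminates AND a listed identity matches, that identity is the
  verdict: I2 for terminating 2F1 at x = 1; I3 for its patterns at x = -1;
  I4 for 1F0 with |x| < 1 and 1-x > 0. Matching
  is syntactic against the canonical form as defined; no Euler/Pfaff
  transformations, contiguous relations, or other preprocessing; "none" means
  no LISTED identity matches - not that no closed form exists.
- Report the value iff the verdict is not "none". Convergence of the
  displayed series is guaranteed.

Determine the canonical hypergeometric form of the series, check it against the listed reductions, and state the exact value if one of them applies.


Prefactor \frac{1}{10}, argument 6: 0F2 with upper {-} over lower {-\frac{2}{3}, -\frac{1}{3}}. Verdict: no listed reduction: x = 6 and upper {-} fail every I1-I6 pattern.

Key observation: t_0 = \frac{1}{10} here, and k + 3/2 divides numerator and denominator alike; C = 1/10, x = 6 after cancelling.
Step ratio: r(k) = 6 * 1 / [(k-\frac{2}{3}) (k-\frac{1}{3}) (k+1)] ; factor over Q: parameters, x = 6, and C = \frac{1}{10}.


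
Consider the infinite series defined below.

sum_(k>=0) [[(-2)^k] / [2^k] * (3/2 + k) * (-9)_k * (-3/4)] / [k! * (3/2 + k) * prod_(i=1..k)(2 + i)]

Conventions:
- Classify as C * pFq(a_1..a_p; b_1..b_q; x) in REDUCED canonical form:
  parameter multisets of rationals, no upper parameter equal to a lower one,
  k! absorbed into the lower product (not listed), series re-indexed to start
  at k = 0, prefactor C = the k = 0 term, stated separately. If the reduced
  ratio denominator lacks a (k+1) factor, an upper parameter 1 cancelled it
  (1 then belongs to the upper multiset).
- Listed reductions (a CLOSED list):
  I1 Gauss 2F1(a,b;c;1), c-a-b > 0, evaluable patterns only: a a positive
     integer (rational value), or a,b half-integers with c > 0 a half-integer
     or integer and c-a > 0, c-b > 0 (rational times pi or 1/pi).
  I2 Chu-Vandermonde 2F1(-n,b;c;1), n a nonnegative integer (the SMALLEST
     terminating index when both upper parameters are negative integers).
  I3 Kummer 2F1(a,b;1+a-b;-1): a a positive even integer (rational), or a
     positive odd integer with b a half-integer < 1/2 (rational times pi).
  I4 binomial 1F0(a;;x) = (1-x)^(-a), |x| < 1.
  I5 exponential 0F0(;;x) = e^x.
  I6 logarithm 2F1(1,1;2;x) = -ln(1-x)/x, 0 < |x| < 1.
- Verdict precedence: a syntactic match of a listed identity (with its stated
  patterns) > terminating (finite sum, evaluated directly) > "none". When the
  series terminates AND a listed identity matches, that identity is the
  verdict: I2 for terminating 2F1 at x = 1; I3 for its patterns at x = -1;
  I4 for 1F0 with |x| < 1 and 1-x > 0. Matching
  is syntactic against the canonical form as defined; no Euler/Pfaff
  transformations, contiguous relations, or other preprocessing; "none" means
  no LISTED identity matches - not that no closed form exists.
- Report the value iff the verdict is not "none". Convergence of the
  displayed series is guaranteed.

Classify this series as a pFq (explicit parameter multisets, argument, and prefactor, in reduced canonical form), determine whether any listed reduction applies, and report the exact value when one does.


Prefactor -3/4, argument -1: 1F1 with upper {-9} over lower {3}. Verdict: terminating - the sum ends at index 9 because -9 is a negative integer; exact evaluation follows. Exact value: -1255151/190080.

Structural cue: t_0 being -3/4, striking the common factor k + 3/2 reduces the term (prefactor -3/4).
Consecutive-term ratio: r(k) = (-1) * (k-9) / [(k+3) (k+1)] ; factor over Q: parameters, x = (-1), and C = -3/4.


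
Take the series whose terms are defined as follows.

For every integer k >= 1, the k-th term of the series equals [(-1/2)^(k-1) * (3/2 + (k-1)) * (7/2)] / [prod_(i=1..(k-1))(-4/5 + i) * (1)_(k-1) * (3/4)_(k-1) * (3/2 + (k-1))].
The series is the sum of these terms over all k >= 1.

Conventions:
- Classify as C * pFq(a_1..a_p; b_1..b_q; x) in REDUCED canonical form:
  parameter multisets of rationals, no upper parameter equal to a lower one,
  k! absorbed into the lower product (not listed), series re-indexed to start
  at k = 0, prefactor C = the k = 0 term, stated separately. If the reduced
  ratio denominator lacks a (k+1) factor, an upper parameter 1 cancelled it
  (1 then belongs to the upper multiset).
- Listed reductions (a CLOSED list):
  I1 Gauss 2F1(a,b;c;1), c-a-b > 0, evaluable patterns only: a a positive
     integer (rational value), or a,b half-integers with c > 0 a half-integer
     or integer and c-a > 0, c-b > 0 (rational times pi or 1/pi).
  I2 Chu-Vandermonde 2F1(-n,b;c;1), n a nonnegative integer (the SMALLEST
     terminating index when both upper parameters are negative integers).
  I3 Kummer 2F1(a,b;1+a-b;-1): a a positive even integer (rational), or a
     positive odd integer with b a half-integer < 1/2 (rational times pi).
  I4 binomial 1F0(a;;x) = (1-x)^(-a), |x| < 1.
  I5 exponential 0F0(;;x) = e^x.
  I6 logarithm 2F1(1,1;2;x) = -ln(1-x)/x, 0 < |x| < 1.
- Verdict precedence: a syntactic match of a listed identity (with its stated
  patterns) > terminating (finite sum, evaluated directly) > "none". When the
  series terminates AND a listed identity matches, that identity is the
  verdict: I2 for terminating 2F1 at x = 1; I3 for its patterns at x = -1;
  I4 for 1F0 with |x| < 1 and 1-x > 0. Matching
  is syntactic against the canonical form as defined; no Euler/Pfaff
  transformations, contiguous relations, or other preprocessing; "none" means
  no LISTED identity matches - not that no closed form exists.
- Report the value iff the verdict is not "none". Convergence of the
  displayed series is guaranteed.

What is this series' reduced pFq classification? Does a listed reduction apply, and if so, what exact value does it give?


Canonical form: C = 7/2 times 0F2 with upper {-}, lower {1/5, 3/4}, x = -1/2. Verdict: none. No listed pattern accepts 0F2(-; 1/5, 3/4; -1/2).

The tell: x = (-1/2) and k + 3/2 divides numerator and denominator alike; C = 7/2, x = -1/2 after cancelling.
Ratio: r(k) = (-1/2) * 1 / [(k+1/5) (k+3/4) (k+1)] ; factor over Q: parameters, x = (-1/2), and C = 7/2.


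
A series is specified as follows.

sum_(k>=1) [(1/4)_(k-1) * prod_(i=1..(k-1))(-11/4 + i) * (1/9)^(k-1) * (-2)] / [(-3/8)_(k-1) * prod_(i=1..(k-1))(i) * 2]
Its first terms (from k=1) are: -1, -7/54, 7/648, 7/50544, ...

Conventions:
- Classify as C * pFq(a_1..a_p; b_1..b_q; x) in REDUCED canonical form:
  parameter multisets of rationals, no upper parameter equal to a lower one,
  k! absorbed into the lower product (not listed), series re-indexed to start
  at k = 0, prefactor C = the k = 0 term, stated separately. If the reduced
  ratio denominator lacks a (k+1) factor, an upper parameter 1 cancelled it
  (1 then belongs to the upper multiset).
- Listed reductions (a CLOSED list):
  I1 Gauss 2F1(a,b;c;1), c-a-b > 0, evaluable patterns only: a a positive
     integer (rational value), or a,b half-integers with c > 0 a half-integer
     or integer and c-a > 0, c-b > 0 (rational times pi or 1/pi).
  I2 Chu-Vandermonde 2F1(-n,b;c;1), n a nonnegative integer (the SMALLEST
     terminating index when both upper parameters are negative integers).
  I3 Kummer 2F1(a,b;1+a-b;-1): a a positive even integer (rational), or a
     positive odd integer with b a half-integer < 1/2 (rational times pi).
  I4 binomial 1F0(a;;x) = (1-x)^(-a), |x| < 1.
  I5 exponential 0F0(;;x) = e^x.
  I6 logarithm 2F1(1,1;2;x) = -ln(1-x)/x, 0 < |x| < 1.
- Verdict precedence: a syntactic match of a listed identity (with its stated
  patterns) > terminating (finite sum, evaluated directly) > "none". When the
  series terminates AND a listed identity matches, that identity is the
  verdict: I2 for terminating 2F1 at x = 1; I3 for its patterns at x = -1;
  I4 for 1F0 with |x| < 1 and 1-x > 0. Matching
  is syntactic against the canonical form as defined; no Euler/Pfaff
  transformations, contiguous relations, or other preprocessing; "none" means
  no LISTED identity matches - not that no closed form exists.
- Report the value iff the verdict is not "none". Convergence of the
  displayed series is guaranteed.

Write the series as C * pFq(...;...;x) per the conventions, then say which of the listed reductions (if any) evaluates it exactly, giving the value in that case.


Classification (C = -1): 2F1 with upper {-7/4, 1/4}, lower {-3/8}, argument x = 1/9. Verdict: none here - no I1-I6 shape fits x = 1/9 with lower {-3/8}.

Key observation: from the first term -1: the constant factors (C = -1) combine into one prefactor.
Step ratio: r(k) = (1/9) * (k-7/4) (k+1/4) / [(k-3/8) (k+1)] - rational in k. x = (1/9); t_0 = -1; negate the roots.


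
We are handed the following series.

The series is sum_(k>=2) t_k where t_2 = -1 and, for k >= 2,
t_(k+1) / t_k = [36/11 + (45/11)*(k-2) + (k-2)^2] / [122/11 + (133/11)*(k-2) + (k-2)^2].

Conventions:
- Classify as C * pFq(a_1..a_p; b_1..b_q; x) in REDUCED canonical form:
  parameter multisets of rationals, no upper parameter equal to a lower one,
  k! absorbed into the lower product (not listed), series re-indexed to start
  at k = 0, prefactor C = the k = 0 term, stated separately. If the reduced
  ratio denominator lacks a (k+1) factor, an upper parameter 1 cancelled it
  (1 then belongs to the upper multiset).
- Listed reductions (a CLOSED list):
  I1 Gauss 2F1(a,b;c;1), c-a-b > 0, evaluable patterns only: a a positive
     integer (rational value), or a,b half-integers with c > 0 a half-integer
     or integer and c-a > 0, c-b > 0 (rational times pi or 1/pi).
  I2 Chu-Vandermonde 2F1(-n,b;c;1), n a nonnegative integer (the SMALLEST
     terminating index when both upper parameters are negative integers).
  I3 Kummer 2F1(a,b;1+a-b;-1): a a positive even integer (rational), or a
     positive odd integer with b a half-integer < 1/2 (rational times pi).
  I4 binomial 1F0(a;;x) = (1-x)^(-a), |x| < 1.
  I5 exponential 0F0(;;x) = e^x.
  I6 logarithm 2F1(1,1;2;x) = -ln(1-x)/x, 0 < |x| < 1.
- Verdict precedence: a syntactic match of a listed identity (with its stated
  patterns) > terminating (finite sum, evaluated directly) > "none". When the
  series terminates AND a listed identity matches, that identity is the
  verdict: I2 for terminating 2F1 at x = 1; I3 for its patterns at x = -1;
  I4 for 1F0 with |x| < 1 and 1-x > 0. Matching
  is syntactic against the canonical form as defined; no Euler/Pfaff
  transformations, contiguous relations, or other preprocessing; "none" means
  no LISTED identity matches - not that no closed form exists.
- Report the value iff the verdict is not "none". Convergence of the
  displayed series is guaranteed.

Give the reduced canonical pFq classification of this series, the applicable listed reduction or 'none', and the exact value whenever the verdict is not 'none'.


Reduced: x = 1, 2F1, upper = {12/11, 3}, lower = {122/11}, C = -1. Verdict at x = 1: Gauss's theorem (I1) matches (x = 1: the Gamma ratio telescopes since c-a-b = 7 > 0 and a = 3 in Z>0). Hence: -82325/55902.

Structural cue: x = 1 and factor the ratio over Q (C = -1): negated roots = parameters.
Term ratio: r(k) = 1 * (k+12/11) (k+3) / [(k+122/11) (k+1)] - rational in k. x = 1; t_0 = -1; negate the roots.


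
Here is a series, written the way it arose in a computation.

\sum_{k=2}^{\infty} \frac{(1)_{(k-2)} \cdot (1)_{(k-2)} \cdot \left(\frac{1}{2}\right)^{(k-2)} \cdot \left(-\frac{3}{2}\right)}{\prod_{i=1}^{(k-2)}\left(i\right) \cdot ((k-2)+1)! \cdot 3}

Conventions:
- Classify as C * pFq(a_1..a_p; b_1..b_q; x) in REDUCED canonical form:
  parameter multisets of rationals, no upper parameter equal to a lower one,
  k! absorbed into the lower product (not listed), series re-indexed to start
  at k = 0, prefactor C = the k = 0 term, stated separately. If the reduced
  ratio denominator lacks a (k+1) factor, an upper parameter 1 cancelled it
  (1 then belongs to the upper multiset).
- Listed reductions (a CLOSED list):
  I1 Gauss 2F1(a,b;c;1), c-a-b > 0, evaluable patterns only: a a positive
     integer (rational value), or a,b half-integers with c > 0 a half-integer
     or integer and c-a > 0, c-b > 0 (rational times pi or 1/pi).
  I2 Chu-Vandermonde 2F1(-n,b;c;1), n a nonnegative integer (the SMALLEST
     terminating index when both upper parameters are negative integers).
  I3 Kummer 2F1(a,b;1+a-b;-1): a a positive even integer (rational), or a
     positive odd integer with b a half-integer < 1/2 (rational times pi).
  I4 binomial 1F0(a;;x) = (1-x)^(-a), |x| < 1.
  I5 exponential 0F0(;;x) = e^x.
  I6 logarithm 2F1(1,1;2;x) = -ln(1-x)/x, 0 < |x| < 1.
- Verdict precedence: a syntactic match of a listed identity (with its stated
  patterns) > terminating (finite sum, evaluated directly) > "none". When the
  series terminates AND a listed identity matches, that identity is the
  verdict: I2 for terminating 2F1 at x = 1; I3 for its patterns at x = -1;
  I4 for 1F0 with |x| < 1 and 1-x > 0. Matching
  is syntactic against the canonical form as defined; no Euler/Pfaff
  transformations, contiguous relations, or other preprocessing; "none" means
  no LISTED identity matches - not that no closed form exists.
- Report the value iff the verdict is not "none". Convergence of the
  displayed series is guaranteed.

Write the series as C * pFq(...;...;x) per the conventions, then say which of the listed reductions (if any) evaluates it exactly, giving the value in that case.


Canonical form: C = -\frac{1}{2} times 2F1 with upper {1, 1}, lower {2}, x = \frac{1}{2}. Verdict at x = \frac{1}{2}: the I6 logarithm reduction matches (the logarithm: parameters (1,1;2), x = \frac{1}{2}). Sum: \ln\left(\frac{1}{2}\right).

Structural cue: x = \frac{1}{2} and the denominator's factorial ratio (C = -1/2, x = 1/2) is a lower Pochhammer.
Consecutive-term ratio: r(k) = \frac{1}{2} * (k+1) (k+1) / [(k+2) (k+1)] - poly over poly, x = \frac{1}{2} from leading terms; C = -\frac{1}{2} at k = 0.


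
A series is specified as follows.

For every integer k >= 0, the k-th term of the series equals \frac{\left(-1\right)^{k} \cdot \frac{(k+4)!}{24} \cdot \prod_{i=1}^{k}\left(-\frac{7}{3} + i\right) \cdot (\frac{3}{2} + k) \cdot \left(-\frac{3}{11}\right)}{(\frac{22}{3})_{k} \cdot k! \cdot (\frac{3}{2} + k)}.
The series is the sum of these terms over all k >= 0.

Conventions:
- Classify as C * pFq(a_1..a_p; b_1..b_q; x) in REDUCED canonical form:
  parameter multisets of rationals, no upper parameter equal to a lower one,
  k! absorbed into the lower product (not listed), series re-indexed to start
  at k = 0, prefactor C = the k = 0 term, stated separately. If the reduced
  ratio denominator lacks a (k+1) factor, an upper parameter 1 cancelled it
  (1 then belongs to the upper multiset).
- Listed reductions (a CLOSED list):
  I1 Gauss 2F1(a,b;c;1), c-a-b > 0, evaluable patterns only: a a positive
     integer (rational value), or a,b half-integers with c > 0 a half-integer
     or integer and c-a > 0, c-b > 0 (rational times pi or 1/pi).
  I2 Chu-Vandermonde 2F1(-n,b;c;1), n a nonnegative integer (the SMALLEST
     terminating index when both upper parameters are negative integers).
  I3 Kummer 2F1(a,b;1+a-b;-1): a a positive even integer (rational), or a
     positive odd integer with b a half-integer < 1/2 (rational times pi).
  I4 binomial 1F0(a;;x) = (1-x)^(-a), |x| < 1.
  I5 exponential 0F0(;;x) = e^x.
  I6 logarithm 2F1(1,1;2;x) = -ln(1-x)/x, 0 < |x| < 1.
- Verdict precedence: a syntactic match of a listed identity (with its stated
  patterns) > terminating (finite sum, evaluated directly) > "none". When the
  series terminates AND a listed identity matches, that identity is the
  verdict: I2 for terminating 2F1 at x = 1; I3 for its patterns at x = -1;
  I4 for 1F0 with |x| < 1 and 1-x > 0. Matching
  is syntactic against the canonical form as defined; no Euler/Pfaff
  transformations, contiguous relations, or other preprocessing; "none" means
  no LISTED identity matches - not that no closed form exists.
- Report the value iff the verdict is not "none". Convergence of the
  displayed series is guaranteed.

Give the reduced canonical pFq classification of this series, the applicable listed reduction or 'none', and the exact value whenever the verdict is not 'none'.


Canonical form: C = -\frac{3}{11} times 2F1 with upper {-\frac{4}{3}, 5}, lower {\frac{22}{3}}, x = -1. Verdict: none here - no I1-I6 shape fits x = -1 with lower {\frac{22}{3}}.

Key step: x = -1 and the running product (prefactor -3/11) telescopes to a rising factorial.
Term ratio: r(k) = -1 * (k-\frac{4}{3}) (k+5) / [(k+\frac{22}{3}) (k+1)] - poly over poly, x = -1 from leading terms; C = -\frac{3}{11} at k = 0.


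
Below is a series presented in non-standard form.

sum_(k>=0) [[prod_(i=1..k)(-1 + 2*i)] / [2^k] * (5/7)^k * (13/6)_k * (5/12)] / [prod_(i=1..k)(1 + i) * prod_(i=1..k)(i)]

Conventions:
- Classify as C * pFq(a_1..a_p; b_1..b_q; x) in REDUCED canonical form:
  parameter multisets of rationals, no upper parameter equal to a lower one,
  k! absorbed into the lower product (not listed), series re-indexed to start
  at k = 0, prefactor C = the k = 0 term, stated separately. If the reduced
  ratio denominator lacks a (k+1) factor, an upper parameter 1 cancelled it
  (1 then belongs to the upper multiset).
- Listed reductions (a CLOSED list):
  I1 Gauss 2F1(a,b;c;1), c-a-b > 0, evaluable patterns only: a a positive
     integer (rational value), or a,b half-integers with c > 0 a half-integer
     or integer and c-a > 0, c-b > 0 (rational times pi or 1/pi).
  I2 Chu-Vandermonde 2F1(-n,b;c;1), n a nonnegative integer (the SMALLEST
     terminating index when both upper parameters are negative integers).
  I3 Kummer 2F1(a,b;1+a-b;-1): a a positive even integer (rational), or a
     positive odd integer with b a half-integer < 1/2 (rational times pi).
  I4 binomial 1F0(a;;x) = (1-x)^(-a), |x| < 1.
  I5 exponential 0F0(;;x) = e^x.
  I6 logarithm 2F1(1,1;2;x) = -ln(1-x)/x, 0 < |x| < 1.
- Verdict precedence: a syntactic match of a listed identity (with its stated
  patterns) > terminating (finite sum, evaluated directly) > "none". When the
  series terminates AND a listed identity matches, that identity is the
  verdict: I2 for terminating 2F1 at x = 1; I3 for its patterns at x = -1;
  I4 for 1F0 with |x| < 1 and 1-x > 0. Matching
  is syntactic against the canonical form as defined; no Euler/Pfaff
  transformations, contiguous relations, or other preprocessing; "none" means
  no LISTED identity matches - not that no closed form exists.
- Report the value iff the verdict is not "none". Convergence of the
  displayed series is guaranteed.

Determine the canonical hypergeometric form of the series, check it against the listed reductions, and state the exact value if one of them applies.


With C = 5/12: the canonical form is 2F1(1/2, 13/6; 2; 5/7). Verdict: none - this 2F1 at x = 5/7 matches no listed pattern, and upper {1/2, 13/6} holds no stopper.

First insight: t_0 = 5/12 here, and the lower running product (C = 5/12, x = 5/7) is a rising factorial.
Term ratio: r(k) = (5/7) * (k+1/2) (k+13/6) / [(k+2) (k+1)] - rational in k. x = (5/7); t_0 = 5/12; negate the roots.


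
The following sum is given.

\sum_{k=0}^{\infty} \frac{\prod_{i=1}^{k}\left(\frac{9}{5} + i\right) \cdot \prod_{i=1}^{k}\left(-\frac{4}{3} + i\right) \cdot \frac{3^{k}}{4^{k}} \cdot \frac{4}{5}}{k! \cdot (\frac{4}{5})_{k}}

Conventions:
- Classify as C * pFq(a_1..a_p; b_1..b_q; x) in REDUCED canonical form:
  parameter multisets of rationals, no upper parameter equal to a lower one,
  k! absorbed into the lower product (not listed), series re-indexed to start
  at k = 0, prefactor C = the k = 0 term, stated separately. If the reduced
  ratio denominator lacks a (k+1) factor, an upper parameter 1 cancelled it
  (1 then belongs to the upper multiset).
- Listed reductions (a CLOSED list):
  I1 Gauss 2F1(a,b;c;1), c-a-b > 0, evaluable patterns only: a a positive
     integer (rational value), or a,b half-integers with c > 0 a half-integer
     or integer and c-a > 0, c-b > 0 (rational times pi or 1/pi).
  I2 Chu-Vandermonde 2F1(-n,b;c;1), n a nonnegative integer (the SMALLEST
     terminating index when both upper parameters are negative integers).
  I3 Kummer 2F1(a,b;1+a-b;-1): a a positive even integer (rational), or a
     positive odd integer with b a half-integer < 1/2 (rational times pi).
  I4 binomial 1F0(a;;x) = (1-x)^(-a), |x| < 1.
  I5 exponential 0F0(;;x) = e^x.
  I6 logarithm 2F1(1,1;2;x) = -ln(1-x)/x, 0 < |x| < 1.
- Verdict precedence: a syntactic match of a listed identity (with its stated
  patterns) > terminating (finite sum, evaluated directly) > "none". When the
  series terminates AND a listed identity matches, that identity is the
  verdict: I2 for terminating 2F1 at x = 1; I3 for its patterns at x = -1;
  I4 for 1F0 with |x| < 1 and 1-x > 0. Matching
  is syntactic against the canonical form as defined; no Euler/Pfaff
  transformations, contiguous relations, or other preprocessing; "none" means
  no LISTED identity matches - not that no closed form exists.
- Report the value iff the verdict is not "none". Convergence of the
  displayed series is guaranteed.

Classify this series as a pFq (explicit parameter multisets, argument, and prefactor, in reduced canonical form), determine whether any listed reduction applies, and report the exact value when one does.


x = \frac{3}{4} here; the reduced form reads 2F1, upper {-\frac{1}{3}, \frac{14}{5}}, lower {\frac{4}{5}}, C = \frac{4}{5}. Verdict: none - this 2F1 at x = \frac{3}{4} matches no listed pattern, and upper {-\frac{1}{3}, \frac{14}{5}} holds no stopper.

Structural cue: with t_0 = \frac{4}{5}, the running product (C = 4/5, x = 3/4) telescopes to a rising factorial.
Ratio: r(k) = \frac{3}{4} * (k-\frac{1}{3}) (k+\frac{14}{5}) / [(k+\frac{4}{5}) (k+1)] ; factor over Q: parameters, x = \frac{3}{4}, and C = \frac{4}{5}.


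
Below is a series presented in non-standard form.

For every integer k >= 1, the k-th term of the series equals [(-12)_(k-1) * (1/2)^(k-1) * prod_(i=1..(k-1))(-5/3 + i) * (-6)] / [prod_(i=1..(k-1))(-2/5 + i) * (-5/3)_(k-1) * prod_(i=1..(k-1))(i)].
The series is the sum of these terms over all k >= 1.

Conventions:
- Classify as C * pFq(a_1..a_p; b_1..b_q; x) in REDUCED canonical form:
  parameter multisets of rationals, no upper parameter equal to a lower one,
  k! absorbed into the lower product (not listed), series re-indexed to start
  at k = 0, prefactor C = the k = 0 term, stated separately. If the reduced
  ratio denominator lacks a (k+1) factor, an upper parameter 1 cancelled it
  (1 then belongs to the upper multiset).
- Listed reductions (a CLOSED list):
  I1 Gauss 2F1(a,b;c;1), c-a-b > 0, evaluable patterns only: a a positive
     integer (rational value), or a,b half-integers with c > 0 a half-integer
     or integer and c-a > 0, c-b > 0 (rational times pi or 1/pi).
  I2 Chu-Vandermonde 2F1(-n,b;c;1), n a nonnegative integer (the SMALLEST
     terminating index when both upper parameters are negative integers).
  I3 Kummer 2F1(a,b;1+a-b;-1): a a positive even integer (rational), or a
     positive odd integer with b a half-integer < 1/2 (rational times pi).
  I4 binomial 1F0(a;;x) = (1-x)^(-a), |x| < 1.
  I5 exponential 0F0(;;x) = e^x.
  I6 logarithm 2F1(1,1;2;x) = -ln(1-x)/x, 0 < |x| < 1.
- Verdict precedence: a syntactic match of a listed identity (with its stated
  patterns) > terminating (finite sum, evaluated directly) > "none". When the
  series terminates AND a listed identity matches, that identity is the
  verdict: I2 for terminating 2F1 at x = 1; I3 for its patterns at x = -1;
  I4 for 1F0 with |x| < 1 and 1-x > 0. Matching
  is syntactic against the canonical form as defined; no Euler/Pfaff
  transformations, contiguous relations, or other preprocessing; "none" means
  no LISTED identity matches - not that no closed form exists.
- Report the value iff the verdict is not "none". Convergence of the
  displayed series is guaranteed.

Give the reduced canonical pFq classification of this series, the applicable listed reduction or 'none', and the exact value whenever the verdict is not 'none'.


This is -6 * 2F2(-12, -2/3; -5/3, 3/5; 1/2) in reduced canonical form. Verdict: terminating - upper parameter -12 makes this a finite sum (last index 12), evaluated exactly. Value: 164523392904260597843/19644128062095753216.

Structural cue: t_0 being -6, the running product (prefactor -6) telescopes to a rising factorial.
Term ratio: r(k) = (1/2) * (k-12) (k-2/3) / [(k-5/3) (k+3/5) (k+1)] ; factor over Q: parameters, x = (1/2), and C = -6.


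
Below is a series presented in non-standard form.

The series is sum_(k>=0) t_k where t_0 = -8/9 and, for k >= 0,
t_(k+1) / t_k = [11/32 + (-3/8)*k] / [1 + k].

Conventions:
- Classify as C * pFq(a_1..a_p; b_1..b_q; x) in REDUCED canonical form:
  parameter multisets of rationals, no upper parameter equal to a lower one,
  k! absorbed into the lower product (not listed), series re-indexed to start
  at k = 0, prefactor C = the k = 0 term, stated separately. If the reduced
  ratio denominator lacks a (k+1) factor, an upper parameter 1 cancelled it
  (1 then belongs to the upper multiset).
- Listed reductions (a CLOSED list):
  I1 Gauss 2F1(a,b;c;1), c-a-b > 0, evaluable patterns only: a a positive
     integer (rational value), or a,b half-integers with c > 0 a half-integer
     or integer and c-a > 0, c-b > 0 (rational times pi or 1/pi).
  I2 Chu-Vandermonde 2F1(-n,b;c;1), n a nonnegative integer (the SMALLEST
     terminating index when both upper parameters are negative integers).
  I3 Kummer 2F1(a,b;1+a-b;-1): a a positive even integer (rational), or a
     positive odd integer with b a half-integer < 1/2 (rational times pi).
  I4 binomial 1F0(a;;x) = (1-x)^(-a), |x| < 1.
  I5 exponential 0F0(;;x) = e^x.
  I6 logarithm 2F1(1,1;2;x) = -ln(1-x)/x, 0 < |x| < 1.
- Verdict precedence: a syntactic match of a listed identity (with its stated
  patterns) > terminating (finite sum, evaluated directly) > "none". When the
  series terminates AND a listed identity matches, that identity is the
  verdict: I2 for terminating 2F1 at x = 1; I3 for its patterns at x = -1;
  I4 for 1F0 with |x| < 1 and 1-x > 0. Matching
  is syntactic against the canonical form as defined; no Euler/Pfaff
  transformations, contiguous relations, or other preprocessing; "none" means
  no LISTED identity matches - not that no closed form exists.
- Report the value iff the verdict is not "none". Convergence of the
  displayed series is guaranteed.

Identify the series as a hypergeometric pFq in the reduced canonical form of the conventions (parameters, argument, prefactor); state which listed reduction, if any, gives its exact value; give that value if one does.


Prefactor -8/9, argument -3/8: 1F0 with upper {-11/12} over lower {-}. Verdict: binomial (I4) matches (the 1F0 binomial series: exponent 11/12, x = -3/8). Value: (-8/9) * (11/8)^(11/12).

Key observation: t_0 being -8/9, the expanded ratio factors over Q; prefactor -8/9, roots give parameters.
Term ratio: r(k) = (-3/8) * (k-11/12) / [(k+1)] - rational; roots negated = parameters, x = (-3/8), C = -8/9.


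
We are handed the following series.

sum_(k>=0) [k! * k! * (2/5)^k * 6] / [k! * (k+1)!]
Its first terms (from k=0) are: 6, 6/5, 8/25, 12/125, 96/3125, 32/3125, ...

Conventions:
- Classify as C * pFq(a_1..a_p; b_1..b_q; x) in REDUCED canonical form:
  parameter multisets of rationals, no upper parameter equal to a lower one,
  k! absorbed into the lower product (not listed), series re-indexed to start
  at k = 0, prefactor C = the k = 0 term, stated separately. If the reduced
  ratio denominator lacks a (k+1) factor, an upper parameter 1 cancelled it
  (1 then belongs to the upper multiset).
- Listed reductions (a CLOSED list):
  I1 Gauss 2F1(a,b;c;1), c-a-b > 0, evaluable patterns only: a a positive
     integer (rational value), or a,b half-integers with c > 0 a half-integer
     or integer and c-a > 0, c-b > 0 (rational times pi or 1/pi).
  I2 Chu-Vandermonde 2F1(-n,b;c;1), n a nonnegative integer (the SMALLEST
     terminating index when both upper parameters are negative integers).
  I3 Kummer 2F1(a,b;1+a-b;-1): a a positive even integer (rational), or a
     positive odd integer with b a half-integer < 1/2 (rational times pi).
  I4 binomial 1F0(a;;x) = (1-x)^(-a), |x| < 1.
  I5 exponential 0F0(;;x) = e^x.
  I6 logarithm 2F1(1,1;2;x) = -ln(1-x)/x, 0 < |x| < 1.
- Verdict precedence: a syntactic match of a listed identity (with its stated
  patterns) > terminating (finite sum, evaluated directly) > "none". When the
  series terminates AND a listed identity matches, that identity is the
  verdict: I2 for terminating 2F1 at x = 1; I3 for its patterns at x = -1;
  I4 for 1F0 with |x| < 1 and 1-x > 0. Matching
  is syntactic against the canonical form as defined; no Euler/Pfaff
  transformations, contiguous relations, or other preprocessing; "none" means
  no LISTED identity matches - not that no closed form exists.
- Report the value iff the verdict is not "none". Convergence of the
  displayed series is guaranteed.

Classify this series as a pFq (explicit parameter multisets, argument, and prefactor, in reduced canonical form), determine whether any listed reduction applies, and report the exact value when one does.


x = 2/5 here; the reduced form reads 2F1, upper {1, 1}, lower {2}, C = 6. Verdict: logarithm (I6) fires (the logarithm: parameters (1,1;2), x = 2/5). Its exact value is (-15) * ln(3/5).

The tell: with t_0 = 6, the denominator's factorial ratio (C = 6) is a lower Pochhammer.
Step ratio: r(k) = (2/5) * (k+1) (k+1) / [(k+2) (k+1)] - rational in k, leading ratio (2/5); with t_0 = 6, classification follows.


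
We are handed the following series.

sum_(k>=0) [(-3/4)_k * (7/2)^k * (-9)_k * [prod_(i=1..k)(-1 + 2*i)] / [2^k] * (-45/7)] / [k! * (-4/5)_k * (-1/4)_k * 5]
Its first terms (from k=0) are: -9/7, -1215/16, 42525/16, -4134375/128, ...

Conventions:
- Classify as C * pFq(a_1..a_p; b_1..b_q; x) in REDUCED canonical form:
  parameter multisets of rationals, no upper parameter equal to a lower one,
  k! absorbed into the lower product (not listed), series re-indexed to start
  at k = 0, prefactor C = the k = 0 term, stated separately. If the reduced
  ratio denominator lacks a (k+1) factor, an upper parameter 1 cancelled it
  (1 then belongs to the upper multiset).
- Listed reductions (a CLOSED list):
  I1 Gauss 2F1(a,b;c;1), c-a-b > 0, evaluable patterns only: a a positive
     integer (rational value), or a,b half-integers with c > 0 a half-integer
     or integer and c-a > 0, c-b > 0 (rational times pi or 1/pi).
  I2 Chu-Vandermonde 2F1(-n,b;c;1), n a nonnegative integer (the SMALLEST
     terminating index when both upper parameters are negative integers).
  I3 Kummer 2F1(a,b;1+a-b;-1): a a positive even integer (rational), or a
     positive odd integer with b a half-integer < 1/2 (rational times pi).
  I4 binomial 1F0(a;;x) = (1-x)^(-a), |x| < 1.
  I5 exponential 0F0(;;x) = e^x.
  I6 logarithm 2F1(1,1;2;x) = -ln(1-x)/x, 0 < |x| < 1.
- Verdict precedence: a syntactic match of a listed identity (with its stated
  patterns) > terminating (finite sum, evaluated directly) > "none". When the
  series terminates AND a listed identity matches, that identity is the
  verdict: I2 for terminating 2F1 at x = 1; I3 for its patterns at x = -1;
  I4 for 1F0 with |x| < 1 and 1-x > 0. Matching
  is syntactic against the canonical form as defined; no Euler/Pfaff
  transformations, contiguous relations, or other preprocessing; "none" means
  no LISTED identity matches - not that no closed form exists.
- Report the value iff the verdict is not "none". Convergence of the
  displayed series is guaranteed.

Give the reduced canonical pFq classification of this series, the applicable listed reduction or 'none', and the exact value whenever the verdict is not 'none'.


Structural cue: x = (7/2) and the constant factors (C = -9/7, x = 7/2) combine into one prefactor.
Adjacent-term ratio: r(k) = (7/2) * (k-9) (k-3/4) (k+1/2) / [(k-4/5) (k-1/4) (k+1)] - poly over poly, x = (7/2) from leading terms; C = -9/7 at k = 0.

Classification (C = -9/7): 3F2 with upper {-9, -3/4, 1/2}, lower {-4/5, -1/4}, argument x = 7/2. Verdict: terminating - no listed pattern fits, but -9 in the upper list cuts the series at k = 9; direct evaluation. Exact value: -1034613545759688924993/8680313857245184.


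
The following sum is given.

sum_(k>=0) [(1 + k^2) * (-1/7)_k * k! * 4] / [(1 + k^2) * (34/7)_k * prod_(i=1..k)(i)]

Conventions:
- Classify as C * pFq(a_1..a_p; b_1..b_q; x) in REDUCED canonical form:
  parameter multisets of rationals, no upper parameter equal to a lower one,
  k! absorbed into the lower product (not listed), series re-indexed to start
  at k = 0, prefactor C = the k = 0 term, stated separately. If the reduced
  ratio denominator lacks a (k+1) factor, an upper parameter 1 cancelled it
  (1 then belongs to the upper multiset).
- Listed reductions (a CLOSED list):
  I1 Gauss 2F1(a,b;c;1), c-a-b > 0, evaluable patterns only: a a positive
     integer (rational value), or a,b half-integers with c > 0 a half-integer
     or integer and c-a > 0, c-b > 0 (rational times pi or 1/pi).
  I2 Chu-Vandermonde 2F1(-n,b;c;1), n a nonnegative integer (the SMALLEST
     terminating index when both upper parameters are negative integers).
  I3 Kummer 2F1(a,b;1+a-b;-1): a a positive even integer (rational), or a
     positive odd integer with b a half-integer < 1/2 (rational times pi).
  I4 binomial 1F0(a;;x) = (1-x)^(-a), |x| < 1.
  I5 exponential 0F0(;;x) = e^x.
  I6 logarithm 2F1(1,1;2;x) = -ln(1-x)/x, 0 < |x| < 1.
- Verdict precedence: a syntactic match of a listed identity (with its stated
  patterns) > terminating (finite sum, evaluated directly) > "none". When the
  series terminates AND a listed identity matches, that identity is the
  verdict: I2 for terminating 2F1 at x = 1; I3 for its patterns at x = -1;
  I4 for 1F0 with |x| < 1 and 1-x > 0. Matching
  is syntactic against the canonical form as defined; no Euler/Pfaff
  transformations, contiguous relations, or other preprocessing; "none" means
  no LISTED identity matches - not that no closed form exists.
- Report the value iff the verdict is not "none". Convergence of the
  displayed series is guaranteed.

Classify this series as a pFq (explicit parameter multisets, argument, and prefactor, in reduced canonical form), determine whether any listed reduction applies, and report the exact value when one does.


Key step: x = 1 and the factorial ratio (C = 4) (k+a-1)!/(a-1)! is a rising factorial (a)_k.
Adjacent-term ratio: r(k) = 1 * (k-1/7) (k+1) / [(k+34/7) (k+1)] - rational in k. x = 1; t_0 = 4; negate the roots.

At argument 1: a 2F1 with upper {-1/7, 1}, lower {34/7}, scaled by C = 4. Verdict: Gauss's theorem (I1) fires (x = 1: the Gamma ratio telescopes since c-a-b = 4 > 0 and a = 1 in Z>0). Hence: 27/7.
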